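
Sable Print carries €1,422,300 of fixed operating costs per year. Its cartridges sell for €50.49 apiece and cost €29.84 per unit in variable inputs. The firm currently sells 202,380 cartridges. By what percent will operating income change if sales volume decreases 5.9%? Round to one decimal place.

-8.9%

At 202,380 units, contribution = 202,380 × €20.65 = €4,179,147.00.
Operating income = contribution − fixed costs = €4,179,147.00 − €1,422,300 = €2,756,847.00.
So DOL = total CM / EBIT = €4,179,147.00 / €2,756,847.00 = 1.5159.
Operating income changes by 1.5159 × -5.9% = -8.9%.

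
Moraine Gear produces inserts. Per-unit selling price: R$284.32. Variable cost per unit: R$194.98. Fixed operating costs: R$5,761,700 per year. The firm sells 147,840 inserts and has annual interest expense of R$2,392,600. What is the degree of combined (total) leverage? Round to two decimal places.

At 147,840 units, contribution = 147,840 × R$89.34 = R$13,208,025.60.
Operating income = contribution − fixed costs = R$13,208,025.60 − R$5,761,700 = R$7,446,325.60. Interest = R$2,392,600.00, so EBIT − I = R$5,053,725.60.
DCL = contribution ÷ (EBIT − I) = R$13,208,025.60 ÷ R$5,053,725.60 = 2.6135.

2.61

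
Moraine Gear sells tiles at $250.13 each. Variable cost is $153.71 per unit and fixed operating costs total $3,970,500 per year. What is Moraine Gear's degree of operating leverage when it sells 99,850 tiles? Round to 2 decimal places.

At 99,850 units, contribution = 99,850 × $96.42 = $9,627,537.00.
Operating income = contribution − fixed costs = $9,627,537.00 − $3,970,500 = $5,657,037.00.
So DOL = total CM / EBIT = $9,627,537.00 / $5,657,037.00 = 1.7019.

1.70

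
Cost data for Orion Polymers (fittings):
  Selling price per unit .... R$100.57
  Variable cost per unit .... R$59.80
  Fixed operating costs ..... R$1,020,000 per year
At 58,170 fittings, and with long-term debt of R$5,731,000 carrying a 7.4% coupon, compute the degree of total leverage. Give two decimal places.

2.56

At 58,170 units, contribution = 58,170 × R$40.77 = R$2,371,590.90.
Subtracting fixed costs: EBIT = R$2,371,590.90 − R$1,020,000 = R$1,351,590.90. Interest = R$424,094.00, so EBIT − I = R$927,496.90.
DCL = contribution ÷ (EBIT − I) = R$2,371,590.90 ÷ R$927,496.90 = 2.5570.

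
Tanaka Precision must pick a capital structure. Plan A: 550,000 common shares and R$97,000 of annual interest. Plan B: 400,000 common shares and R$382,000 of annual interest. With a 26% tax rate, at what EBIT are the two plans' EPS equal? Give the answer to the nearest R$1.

Set EPS_A = EPS_B: (EBIT − R$97,000)(1 − 0.26) ÷ 550,000 = (EBIT − R$382,000)(1 − 0.26) ÷ 400,000.
The (1 − t) factor cancels: (EBIT − 97,000) × 400,000 = (EBIT − 382,000) × 550,000.
EBIT × (550,000 − 400,000) = 382,000 × 550,000 − 97,000 × 400,000 = 171,300,000,000, so EBIT = 171,300,000,000 ÷ 150,000 = 1,142,000.00.

R$1,142,000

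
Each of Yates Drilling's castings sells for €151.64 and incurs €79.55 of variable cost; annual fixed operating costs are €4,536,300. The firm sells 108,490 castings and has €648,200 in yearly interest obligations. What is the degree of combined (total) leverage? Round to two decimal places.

2.97

At 108,490 units, contribution = 108,490 × €72.09 = €7,821,044.10.
EBIT = €7,821,044.10 − €4,536,300 = €3,284,744.10. Interest = €648,200.00.
DOL = €7,821,044.10 ÷ €3,284,744.10 = 2.3810; DFL = €3,284,744.10 ÷ €2,636,544.10 = 1.2459.
DCL = DOL × DFL = 2.3810 × 1.2459 = 2.9665.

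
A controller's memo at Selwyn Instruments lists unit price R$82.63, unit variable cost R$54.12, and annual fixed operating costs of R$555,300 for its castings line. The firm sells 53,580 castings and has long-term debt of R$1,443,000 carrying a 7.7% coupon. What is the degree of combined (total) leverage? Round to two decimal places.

1.77

Contribution at this volume is 53,580 × R$28.51 = R$1,527,565.80.
Operating income = contribution − fixed costs = R$1,527,565.80 − R$555,300 = R$972,265.80. Interest = R$111,111.00, so EBIT − I = R$861,154.80.
DCL = contribution ÷ (EBIT − I) = R$1,527,565.80 ÷ R$861,154.80 = 1.7739.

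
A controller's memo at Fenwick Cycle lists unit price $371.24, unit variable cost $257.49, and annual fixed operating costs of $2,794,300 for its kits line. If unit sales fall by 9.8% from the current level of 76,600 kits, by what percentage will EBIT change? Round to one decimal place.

Contribution at this volume is 76,600 × $113.75 = $8,713,250.00.
Subtracting fixed costs: EBIT = $8,713,250.00 − $2,794,300 = $5,918,950.00.
So DOL = total CM / EBIT = $8,713,250.00 / $5,918,950.00 = 1.4721.
So EBIT moves 1.4721 × (-9.8%) = -14.4%.

-14.4%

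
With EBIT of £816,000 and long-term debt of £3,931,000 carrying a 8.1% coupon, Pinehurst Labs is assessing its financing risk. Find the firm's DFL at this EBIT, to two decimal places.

Interest = £318,411.00.
DFL = EBIT ÷ (EBIT − I) = £816,000 ÷ (£816,000 − £318,411.00) = £816,000 ÷ £497,589.00 = 1.6399.

1.64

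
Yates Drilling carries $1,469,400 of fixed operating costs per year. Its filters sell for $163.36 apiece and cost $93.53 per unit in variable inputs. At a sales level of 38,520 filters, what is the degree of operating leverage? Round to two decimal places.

2.20

Contribution at this volume is 38,520 × $69.83 = $2,689,851.60.
Subtracting fixed costs: EBIT = $2,689,851.60 − $1,469,400 = $1,220,451.60.
So DOL = total CM / EBIT = $2,689,851.60 / $1,220,451.60 = 2.2040.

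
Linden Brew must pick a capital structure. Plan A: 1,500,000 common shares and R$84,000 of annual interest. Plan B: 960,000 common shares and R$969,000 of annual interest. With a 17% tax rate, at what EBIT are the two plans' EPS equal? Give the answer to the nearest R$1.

Set EPS_A = EPS_B: (EBIT − R$84,000)(1 − 0.17) ÷ 1,500,000 = (EBIT − R$969,000)(1 − 0.17) ÷ 960,000.
Cancelling (1 − t) and cross-multiplying: 960,000·(EBIT − 84,000) = 1,500,000·(EBIT − 969,000).
Solving, EBIT = (969,000·1,500,000 − 84,000·960,000) / (1,500,000 − 960,000) = 1,372,860,000,000 / 540,000 = 2,542,333.33.

R$2,542,333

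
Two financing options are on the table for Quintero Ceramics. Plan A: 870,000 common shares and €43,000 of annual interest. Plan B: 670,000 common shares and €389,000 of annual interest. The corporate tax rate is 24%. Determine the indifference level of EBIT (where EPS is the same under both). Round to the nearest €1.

€1,548,100

Set EPS_A = EPS_B: (EBIT − €43,000)(1 − 0.24) ÷ 870,000 = (EBIT − €389,000)(1 − 0.24) ÷ 670,000.
The (1 − t) factor cancels: (EBIT − 43,000) × 670,000 = (EBIT − 389,000) × 870,000.
EBIT × (870,000 − 670,000) = 389,000 × 870,000 − 43,000 × 670,000 = 309,620,000,000, so EBIT = 309,620,000,000 ÷ 200,000 = 1,548,100.00.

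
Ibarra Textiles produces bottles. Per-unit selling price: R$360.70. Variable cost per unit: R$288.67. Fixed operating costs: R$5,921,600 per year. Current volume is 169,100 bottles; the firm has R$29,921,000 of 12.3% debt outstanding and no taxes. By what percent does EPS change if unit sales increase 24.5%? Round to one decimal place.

At 169,100 units, contribution = 169,100 × R$72.03 = R$12,180,273.00.
EBIT = R$12,180,273.00 − R$5,921,600 = R$6,258,673.00.
After interest of R$3,680,283.00, pre-tax earnings = R$2,578,390.00.
DCL = total CM / (EBIT − I) = R$12,180,273.00 / R$2,578,390.00 = 4.7240.
%ΔEPS = DCL × %ΔSales = 4.7240 × +24.5% = +115.7%.

+115.7%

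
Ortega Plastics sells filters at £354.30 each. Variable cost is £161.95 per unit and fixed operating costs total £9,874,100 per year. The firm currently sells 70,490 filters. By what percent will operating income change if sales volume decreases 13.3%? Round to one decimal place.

-48.9%

Contribution at this volume is 70,490 × £192.35 = £13,558,751.50.
Subtracting fixed costs: EBIT = £13,558,751.50 − £9,874,100 = £3,684,651.50.
Degree of operating leverage = £13,558,751.50 / £3,684,651.50 = 3.6798.
Operating income changes by 3.6798 × -13.3% = -48.9%.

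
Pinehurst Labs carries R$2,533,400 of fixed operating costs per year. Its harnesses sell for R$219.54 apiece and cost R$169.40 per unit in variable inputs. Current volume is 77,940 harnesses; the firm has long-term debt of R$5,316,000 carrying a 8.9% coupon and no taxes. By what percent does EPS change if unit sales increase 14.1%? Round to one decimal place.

+61.1%

At 77,940 units, contribution = 77,940 × R$50.14 = R$3,907,911.60.
EBIT = R$3,907,911.60 − R$2,533,400 = R$1,374,511.60.
Interest = R$473,124.00, so EBIT − I = R$901,387.60.
Degree of combined leverage = contribution ÷ (EBIT − I) = R$3,907,911.60 ÷ R$901,387.60 = 4.3354.
%ΔEPS = DCL × %ΔSales = 4.3354 × +14.1% = +61.1%.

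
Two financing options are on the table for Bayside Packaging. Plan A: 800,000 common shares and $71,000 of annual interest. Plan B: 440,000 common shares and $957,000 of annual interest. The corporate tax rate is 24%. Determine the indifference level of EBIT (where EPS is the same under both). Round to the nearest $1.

$2,039,889

At indifference, (EBIT − 71,000)(1 − t)/800,000 = (EBIT − 957,000)(1 − t)/440,000.
The (1 − t) factor cancels: (EBIT − 71,000) × 440,000 = (EBIT − 957,000) × 800,000.
Solving, EBIT = (957,000·800,000 − 71,000·440,000) / (800,000 − 440,000) = 734,360,000,000 / 360,000 = 2,039,888.89.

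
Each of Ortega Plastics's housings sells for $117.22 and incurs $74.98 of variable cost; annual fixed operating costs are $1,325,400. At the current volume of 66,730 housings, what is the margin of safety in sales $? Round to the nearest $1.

$4,143,980

Contribution margin per unit = $117.22 − $74.98 = $42.24. Break-even units = $1,325,400 ÷ $42.24 = 31,377.84; break-even revenue = 31,377.84 × $117.22 = $3,678,110.51.
Current sales = 66,730 × $117.22 = $7,822,090.60.
Margin of safety = $7,822,090.60 − $3,678,110.51 = $4,143,980.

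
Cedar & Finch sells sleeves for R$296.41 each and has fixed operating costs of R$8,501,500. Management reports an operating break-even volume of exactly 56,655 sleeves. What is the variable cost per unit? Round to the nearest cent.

Contribution per unit must be FC / Q = R$8,501,500 / 56,655 = R$150.0574.
Hence VC = price − CM = R$296.41 − R$150.0574 = R$146.35.

R$146.35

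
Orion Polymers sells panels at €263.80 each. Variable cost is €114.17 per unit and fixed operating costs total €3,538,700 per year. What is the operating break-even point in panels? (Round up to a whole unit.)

Each unit contributes €263.80 − €114.17 = €149.63.
Units to break even: €3,538,700 ÷ €149.63 = 23,649.67, rounded up to 23,650.

23,650 panels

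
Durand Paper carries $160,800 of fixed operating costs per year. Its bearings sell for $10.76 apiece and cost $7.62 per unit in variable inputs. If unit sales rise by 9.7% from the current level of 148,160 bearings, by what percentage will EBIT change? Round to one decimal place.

Total contribution margin = 148,160 × $3.14 = $465,222.40.
EBIT = $465,222.40 − $160,800 = $304,422.40.
DOL = contribution ÷ EBIT = $465,222.40 ÷ $304,422.40 = 1.5282.
So EBIT moves 1.5282 × (+9.7%) = +14.8%.

+14.8%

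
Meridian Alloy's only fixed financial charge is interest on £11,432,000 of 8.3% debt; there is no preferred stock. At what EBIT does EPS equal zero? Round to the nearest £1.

Annual interest = 8.3% × £11,432,000 = £948,856.00.
Without preferred stock the financial break-even is simply EBIT = interest = £948,856.00.

£948,856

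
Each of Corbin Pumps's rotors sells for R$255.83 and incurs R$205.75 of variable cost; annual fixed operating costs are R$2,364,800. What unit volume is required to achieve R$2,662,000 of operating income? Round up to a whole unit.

Each unit contributes R$255.83 − R$205.75 = R$50.08.
Need Q such that Q × R$50.08 − R$2,364,800 = R$2,662,000, i.e. Q = R$5,026,800 / R$50.08 = 100,375.40 → 100,376.

100,376 rotors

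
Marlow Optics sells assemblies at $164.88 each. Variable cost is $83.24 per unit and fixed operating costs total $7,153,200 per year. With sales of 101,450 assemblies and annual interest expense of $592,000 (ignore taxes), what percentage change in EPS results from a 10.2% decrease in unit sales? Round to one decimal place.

Total contribution margin = 101,450 × $81.64 = $8,282,378.00.
EBIT = $8,282,378.00 − $7,153,200 = $1,129,178.00.
Interest = $592,000.00, so EBIT − I = $537,178.00.
Degree of combined leverage = contribution ÷ (EBIT − I) = $8,282,378.00 ÷ $537,178.00 = 15.4183.
%ΔEPS = DCL × %ΔSales = 15.4183 × -10.2% = -157.3%.

-157.3%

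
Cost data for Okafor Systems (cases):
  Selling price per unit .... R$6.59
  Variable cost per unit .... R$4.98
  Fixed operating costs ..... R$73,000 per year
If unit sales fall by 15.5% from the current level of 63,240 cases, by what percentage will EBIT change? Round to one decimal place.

Contribution at this volume is 63,240 × R$1.61 = R$101,816.40.
Subtracting fixed costs: EBIT = R$101,816.40 − R$73,000 = R$28,816.40.
Degree of operating leverage = R$101,816.40 / R$28,816.40 = 3.5333.
Operating income changes by 3.5333 × -15.5% = -54.8%.

-54.8%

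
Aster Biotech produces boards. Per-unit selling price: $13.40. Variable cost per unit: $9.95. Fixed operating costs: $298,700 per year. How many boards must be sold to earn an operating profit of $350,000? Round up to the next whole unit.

188,029 boards

Unit CM = price − variable cost = $13.40 − $9.95 = $3.45.
Need Q such that Q × $3.45 − $298,700 = $350,000, i.e. Q = $648,700 / $3.45 = 188,028.99 → 188,029.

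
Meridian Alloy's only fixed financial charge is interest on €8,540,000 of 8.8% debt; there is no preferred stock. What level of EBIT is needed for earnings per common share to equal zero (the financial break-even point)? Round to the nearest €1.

€751,520

Annual interest = 8.8% × €8,540,000 = €751,520.00.
With no preferred dividends, EPS = 0 when EBIT exactly covers interest, so the financial break-even EBIT is €751,520.00.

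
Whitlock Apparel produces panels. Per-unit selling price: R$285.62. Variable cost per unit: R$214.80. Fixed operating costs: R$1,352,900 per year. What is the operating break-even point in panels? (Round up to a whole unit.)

Each unit contributes R$285.62 − R$214.80 = R$70.82.
Break-even volume = fixed costs ÷ CM per unit = R$1,352,900 ÷ R$70.82 = 19,103.36, so 19,104 panels.

19,104 panels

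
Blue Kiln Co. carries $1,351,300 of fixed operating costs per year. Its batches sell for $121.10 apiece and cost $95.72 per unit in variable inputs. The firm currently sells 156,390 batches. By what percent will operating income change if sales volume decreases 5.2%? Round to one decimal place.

-7.9%

At 156,390 units, contribution = 156,390 × $25.38 = $3,969,178.20.
Operating income = contribution − fixed costs = $3,969,178.20 − $1,351,300 = $2,617,878.20.
DOL = contribution ÷ EBIT = $3,969,178.20 ÷ $2,617,878.20 = 1.5162.
Operating income changes by 1.5162 × -5.2% = -7.9%.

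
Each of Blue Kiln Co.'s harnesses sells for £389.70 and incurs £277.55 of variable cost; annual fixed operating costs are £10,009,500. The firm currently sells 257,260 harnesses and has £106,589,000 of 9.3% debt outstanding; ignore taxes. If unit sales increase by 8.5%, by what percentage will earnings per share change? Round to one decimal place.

+27.5%

At 257,260 units, contribution = 257,260 × £112.15 = £28,851,709.00.
EBIT = £28,851,709.00 − £10,009,500 = £18,842,209.00.
Interest = £9,912,777.00, so EBIT − I = £8,929,432.00.
Degree of combined leverage = contribution ÷ (EBIT − I) = £28,851,709.00 ÷ £8,929,432.00 = 3.2311.
%ΔEPS = DCL × %ΔSales = 3.2311 × +8.5% = +27.5%.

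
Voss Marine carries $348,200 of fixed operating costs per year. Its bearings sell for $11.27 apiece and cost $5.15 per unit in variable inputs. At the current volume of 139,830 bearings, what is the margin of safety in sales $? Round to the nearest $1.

$934,673

Each unit contributes $11.27 − $5.15 = $6.12. Break-even units = $348,200 ÷ $6.12 = 56,895.42; break-even revenue = 56,895.42 × $11.27 = $641,211.44.
Actual sales revenue = 139,830 × $11.27 = $1,575,884.10.
Margin of safety = $1,575,884.10 − $641,211.44 = $934,673.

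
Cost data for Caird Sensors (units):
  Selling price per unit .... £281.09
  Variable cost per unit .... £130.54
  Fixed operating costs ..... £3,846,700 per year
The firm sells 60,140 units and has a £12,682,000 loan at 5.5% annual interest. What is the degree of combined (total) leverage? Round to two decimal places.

Contribution at this volume is 60,140 × £150.55 = £9,054,077.00.
Subtracting fixed costs: EBIT = £9,054,077.00 − £3,846,700 = £5,207,377.00. Interest = £697,510.00, so EBIT − I = £4,509,867.00.
DCL = contribution ÷ (EBIT − I) = £9,054,077.00 ÷ £4,509,867.00 = 2.0076.

2.01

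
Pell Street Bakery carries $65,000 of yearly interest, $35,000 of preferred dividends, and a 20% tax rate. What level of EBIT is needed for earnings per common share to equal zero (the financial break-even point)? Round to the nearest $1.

Preferred dividends are paid after tax, so their pre-tax equivalent is $35,000 ÷ (1 − 0.20) = $43,750.00.
Financial break-even EBIT = interest + D_p ÷ (1 − t) = $65,000 + $43,750.00 = $108,750.00.

$108,750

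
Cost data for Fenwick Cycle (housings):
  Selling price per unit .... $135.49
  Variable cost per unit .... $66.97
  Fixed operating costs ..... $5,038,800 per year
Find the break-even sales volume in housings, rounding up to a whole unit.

73,538 housings

Contribution margin per unit = $135.49 − $66.97 = $68.52.
Units to break even: $5,038,800 ÷ $68.52 = 73,537.65, rounded up to 73,538.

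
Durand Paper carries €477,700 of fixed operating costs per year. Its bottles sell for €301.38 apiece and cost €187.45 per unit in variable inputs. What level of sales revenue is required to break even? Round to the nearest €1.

CM per unit = €301.38 − €187.45 = €113.93; CM ratio = €113.93 / €301.38 = 0.3780.
Break-even sales = FC ÷ CM ratio = €477,700 × €301.38 / €113.93 = €1,263,664.

€1,263,664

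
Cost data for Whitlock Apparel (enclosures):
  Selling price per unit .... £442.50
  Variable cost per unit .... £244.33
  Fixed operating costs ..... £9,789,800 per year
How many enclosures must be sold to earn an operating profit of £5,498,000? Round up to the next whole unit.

Contribution margin per unit = £442.50 − £244.33 = £198.17.
Required volume = (fixed costs + target profit) ÷ CM = (£9,789,800 + £5,498,000) ÷ £198.17 = 77,144.88, so 77,145 enclosures.

77,145 enclosures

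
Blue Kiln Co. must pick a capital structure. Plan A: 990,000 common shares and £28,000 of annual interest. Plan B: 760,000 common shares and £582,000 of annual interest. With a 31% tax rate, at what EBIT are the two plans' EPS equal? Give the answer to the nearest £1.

At indifference, (EBIT − 28,000)(1 − t)/990,000 = (EBIT − 582,000)(1 − t)/760,000.
Cancelling (1 − t) and cross-multiplying: 760,000·(EBIT − 28,000) = 990,000·(EBIT − 582,000).
EBIT × (990,000 − 760,000) = 582,000 × 990,000 − 28,000 × 760,000 = 554,900,000,000, so EBIT = 554,900,000,000 ÷ 230,000 = 2,412,608.70.

£2,412,609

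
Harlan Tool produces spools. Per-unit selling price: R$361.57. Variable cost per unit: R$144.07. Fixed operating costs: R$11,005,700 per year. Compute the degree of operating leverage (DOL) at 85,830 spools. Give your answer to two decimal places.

2.44

Contribution at this volume is 85,830 × R$217.50 = R$18,668,025.00.
Subtracting fixed costs: EBIT = R$18,668,025.00 − R$11,005,700 = R$7,662,325.00.
So DOL = total CM / EBIT = R$18,668,025.00 / R$7,662,325.00 = 2.4363.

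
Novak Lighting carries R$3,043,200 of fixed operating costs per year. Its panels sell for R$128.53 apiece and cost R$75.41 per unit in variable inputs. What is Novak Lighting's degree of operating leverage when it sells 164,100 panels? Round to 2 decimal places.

Total contribution margin = 164,100 × R$53.12 = R$8,716,992.00.
EBIT = R$8,716,992.00 − R$3,043,200 = R$5,673,792.00.
DOL = contribution ÷ EBIT = R$8,716,992.00 ÷ R$5,673,792.00 = 1.5364.

1.54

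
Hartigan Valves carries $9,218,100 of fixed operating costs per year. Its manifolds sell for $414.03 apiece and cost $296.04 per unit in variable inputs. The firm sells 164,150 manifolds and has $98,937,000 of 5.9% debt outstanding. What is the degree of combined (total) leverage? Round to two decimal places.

Total contribution margin = 164,150 × $117.99 = $19,368,058.50.
Subtracting fixed costs: EBIT = $19,368,058.50 − $9,218,100 = $10,149,958.50. Interest = $5,837,283.00, so EBIT − I = $4,312,675.50.
DCL = contribution ÷ (EBIT − I) = $19,368,058.50 ÷ $4,312,675.50 = 4.4910.

4.49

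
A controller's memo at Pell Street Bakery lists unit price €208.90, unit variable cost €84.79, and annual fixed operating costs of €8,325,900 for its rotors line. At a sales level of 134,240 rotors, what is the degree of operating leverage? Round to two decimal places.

2.00

Contribution at this volume is 134,240 × €124.11 = €16,660,526.40.
EBIT = €16,660,526.40 − €8,325,900 = €8,334,626.40.
Degree of operating leverage = €16,660,526.40 / €8,334,626.40 = 1.9990.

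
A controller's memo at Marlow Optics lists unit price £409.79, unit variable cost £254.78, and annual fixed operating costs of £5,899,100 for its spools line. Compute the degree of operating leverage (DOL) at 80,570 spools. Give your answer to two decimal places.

At 80,570 units, contribution = 80,570 × £155.01 = £12,489,155.70.
Subtracting fixed costs: EBIT = £12,489,155.70 − £5,899,100 = £6,590,055.70.
DOL = contribution ÷ EBIT = £12,489,155.70 ÷ £6,590,055.70 = 1.8952.

1.90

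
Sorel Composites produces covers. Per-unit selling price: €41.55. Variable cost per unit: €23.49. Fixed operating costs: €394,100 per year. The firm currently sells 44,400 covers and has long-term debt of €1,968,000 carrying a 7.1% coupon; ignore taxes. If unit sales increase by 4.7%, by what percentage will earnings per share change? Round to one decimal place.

+14.1%

Contribution at this volume is 44,400 × €18.06 = €801,864.00.
EBIT = €801,864.00 − €394,100 = €407,764.00.
After interest of €139,728.00, pre-tax earnings = €268,036.00.
DCL = total CM / (EBIT − I) = €801,864.00 / €268,036.00 = 2.9916.
EPS therefore changes by 2.9916 × (+4.7%) = +14.1%.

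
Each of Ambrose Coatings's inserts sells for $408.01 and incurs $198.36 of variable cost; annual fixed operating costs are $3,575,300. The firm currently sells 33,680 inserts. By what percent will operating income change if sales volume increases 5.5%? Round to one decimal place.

+11.1%

At 33,680 units, contribution = 33,680 × $209.65 = $7,061,012.00.
Subtracting fixed costs: EBIT = $7,061,012.00 − $3,575,300 = $3,485,712.00.
DOL = contribution ÷ EBIT = $7,061,012.00 ÷ $3,485,712.00 = 2.0257.
Operating income changes by 2.0257 × +5.5% = +11.1%.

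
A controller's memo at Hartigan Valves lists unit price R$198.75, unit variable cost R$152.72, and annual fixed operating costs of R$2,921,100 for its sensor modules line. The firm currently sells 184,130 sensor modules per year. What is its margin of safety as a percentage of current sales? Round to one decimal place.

Each unit contributes R$198.75 − R$152.72 = R$46.03. Break-even units = R$2,921,100 ÷ R$46.03 = 63,460.79; break-even revenue = 63,460.79 × R$198.75 = R$12,612,831.31.
Actual sales revenue = 184,130 × R$198.75 = R$36,595,837.50.
Margin of safety = (R$36,595,837.50 − R$12,612,831.31) ÷ R$36,595,837.50 = 65.5%.

65.5%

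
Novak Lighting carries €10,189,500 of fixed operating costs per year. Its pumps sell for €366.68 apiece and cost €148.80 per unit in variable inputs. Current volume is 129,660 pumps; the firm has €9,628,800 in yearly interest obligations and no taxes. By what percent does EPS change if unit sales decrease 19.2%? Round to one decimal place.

At 129,660 units, contribution = 129,660 × €217.88 = €28,250,320.80.
EBIT = €28,250,320.80 − €10,189,500 = €18,060,820.80.
Interest = €9,628,800.00, so EBIT − I = €8,432,020.80.
DCL = total CM / (EBIT − I) = €28,250,320.80 / €8,432,020.80 = 3.3504.
EPS therefore changes by 3.3504 × (-19.2%) = -64.3%.

-64.3%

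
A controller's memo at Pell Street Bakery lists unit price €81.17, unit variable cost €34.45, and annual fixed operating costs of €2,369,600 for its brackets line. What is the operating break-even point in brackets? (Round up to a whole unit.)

Contribution margin per unit = €81.17 − €34.45 = €46.72.
Break-even volume = fixed costs ÷ CM per unit = €2,369,600 ÷ €46.72 = 50,719.18, so 50,720 brackets.

50,720 brackets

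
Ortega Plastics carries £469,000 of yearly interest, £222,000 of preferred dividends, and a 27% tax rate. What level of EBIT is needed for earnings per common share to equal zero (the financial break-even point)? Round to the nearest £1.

£773,110

Grossing the preferred dividend up to pre-tax terms: £222,000 / (1 − 0.27) = £304,109.59.
Financial break-even EBIT = interest + D_p ÷ (1 − t) = £469,000 + £304,109.59 = £773,109.59.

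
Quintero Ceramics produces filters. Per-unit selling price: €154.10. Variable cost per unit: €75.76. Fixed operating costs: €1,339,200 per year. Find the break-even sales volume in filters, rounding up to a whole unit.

17,095 filters

Unit CM = price − variable cost = €154.10 − €75.76 = €78.34.
Units to break even: €1,339,200 ÷ €78.34 = 17,094.72, rounded up to 17,095.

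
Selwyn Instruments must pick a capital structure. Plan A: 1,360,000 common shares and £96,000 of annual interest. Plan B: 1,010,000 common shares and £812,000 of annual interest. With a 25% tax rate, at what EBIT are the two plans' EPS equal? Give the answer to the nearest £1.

At indifference, (EBIT − 96,000)(1 − t)/1,360,000 = (EBIT − 812,000)(1 − t)/1,010,000.
Cancelling (1 − t) and cross-multiplying: 1,010,000·(EBIT − 96,000) = 1,360,000·(EBIT − 812,000).
Solving, EBIT = (812,000·1,360,000 − 96,000·1,010,000) / (1,360,000 − 1,010,000) = 1,007,360,000,000 / 350,000 = 2,878,171.43.

£2,878,171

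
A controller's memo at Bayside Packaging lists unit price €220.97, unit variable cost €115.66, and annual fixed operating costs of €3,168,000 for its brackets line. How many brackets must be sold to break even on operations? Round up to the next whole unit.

30,083 brackets

Contribution margin per unit = €220.97 − €115.66 = €105.31.
Units to break even: €3,168,000 ÷ €105.31 = 30,082.61, rounded up to 30,083.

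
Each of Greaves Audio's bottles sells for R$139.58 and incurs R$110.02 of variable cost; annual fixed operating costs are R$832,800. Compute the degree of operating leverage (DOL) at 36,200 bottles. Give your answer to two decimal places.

4.51

Contribution at this volume is 36,200 × R$29.56 = R$1,070,072.00.
Operating income = contribution − fixed costs = R$1,070,072.00 − R$832,800 = R$237,272.00.
Degree of operating leverage = R$1,070,072.00 / R$237,272.00 = 4.5099.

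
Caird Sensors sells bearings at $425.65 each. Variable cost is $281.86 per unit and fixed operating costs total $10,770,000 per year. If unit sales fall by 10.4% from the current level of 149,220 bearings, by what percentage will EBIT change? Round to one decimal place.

At 149,220 units, contribution = 149,220 × $143.79 = $21,456,343.80.
Operating income = contribution − fixed costs = $21,456,343.80 − $10,770,000 = $10,686,343.80.
DOL = contribution ÷ EBIT = $21,456,343.80 ÷ $10,686,343.80 = 2.0078.
Operating income changes by 2.0078 × -10.4% = -20.9%.

-20.9%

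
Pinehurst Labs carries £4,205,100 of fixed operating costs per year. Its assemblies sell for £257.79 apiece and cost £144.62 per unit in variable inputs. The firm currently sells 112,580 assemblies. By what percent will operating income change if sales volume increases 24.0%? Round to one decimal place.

Contribution at this volume is 112,580 × £113.17 = £12,740,678.60.
Subtracting fixed costs: EBIT = £12,740,678.60 − £4,205,100 = £8,535,578.60.
Degree of operating leverage = £12,740,678.60 / £8,535,578.60 = 1.4927.
Operating income changes by 1.4927 × +24.0% = +35.8%.

+35.8%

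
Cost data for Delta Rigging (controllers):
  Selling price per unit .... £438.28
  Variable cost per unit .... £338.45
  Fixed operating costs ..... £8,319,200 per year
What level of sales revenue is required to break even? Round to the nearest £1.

£36,523,480

Contribution margin per unit = £438.28 − £338.45 = £99.83, a CM ratio of £99.83 ÷ £438.28 = 0.2278.
Break-even sales = FC ÷ CM ratio = £8,319,200 × £438.28 / £99.83 = £36,523,480.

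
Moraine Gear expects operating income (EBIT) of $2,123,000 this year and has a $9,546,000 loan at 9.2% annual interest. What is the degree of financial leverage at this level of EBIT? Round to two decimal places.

Interest = $878,232.00.
Degree of financial leverage = EBIT / (EBIT − interest) = $2,123,000 / $1,244,768.00 = 1.7055.

1.71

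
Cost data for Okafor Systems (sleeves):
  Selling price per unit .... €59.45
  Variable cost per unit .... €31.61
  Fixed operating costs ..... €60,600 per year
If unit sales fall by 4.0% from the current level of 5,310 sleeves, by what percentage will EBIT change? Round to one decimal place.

Total contribution margin = 5,310 × €27.84 = €147,830.40.
EBIT = €147,830.40 − €60,600 = €87,230.40.
DOL = contribution ÷ EBIT = €147,830.40 ÷ €87,230.40 = 1.6947.
%ΔEBIT = DOL × %ΔSales = 1.6947 × -4.0% = -6.8%.

-6.8%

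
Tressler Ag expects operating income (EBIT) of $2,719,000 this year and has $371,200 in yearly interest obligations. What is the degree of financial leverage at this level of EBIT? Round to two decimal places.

Interest = $371,200.00.
Degree of financial leverage = EBIT / (EBIT − interest) = $2,719,000 / $2,347,800.00 = 1.1581.

1.16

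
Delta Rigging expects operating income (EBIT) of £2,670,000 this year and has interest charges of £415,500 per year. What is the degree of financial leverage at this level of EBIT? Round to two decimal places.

Annual interest charges come to £415,500.00.
Degree of financial leverage = EBIT / (EBIT − interest) = £2,670,000 / £2,254,500.00 = 1.1843.

1.18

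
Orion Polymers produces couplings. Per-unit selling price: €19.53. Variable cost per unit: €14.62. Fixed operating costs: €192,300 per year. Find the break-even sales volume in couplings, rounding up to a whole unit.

39,165 couplings

Each unit contributes €19.53 − €14.62 = €4.91.
Break-even volume = fixed costs ÷ CM per unit = €192,300 ÷ €4.91 = 39,164.97, so 39,165 couplings.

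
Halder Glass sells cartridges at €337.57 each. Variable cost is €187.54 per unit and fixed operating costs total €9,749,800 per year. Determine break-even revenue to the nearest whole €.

Contribution margin per unit = €337.57 − €187.54 = €150.03, a CM ratio of €150.03 ÷ €337.57 = 0.4444.
Break-even sales = FC ÷ CM ratio = €9,749,800 × €337.57 / €150.03 = €21,937,212.

€21,937,212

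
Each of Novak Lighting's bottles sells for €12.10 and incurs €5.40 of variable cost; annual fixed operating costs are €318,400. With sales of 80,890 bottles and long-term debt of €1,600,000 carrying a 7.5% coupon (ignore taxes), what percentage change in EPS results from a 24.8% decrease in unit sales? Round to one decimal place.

At 80,890 units, contribution = 80,890 × €6.70 = €541,963.00.
Subtracting fixed costs: EBIT = €541,963.00 − €318,400 = €223,563.00.
After interest of €120,000.00, pre-tax earnings = €103,563.00.
Degree of combined leverage = contribution ÷ (EBIT − I) = €541,963.00 ÷ €103,563.00 = 5.2332.
%ΔEPS = DCL × %ΔSales = 5.2332 × -24.8% = -129.8%.

-129.8%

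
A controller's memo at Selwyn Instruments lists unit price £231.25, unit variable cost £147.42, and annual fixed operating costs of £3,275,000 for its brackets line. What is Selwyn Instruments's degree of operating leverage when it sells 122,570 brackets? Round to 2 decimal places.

1.47

At 122,570 units, contribution = 122,570 × £83.83 = £10,275,043.10.
Operating income = contribution − fixed costs = £10,275,043.10 − £3,275,000 = £7,000,043.10.
So DOL = total CM / EBIT = £10,275,043.10 / £7,000,043.10 = 1.4679.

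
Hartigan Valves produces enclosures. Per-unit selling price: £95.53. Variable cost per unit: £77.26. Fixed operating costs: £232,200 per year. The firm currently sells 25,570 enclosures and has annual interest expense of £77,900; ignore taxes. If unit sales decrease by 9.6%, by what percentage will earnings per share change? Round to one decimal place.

Contribution at this volume is 25,570 × £18.27 = £467,163.90.
EBIT = £467,163.90 − £232,200 = £234,963.90.
After interest of £77,900.00, pre-tax earnings = £157,063.90.
Degree of combined leverage = contribution ÷ (EBIT − I) = £467,163.90 ÷ £157,063.90 = 2.9744.
%ΔEPS = DCL × %ΔSales = 2.9744 × -9.6% = -28.6%.

-28.6%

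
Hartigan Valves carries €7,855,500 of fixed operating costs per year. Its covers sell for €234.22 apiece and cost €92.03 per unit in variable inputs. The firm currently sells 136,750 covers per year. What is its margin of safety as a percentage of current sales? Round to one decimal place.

59.6%

Each unit contributes €234.22 − €92.03 = €142.19. Break-even units = €7,855,500 ÷ €142.19 = 55,246.50; break-even revenue = 55,246.50 × €234.22 = €12,939,835.50.
Actual sales revenue = 136,750 × €234.22 = €32,029,585.00.
Margin of safety = (€32,029,585.00 − €12,939,835.50) ÷ €32,029,585.00 = 59.6%.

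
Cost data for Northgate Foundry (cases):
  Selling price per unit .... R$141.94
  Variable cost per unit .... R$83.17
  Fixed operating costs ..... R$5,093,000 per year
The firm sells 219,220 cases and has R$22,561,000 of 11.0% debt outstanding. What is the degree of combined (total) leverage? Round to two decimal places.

2.43

Contribution at this volume is 219,220 × R$58.77 = R$12,883,559.40.
Operating income = contribution − fixed costs = R$12,883,559.40 − R$5,093,000 = R$7,790,559.40. Interest = R$2,481,710.00, so EBIT − I = R$5,308,849.40.
Degree of total leverage = total CM / (EBIT − interest) = R$12,883,559.40 / R$5,308,849.40 = 2.4268.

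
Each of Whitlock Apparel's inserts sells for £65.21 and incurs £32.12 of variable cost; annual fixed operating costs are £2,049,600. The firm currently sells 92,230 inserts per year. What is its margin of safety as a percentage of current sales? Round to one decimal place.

Contribution margin per unit = £65.21 − £32.12 = £33.09. Break-even units = £2,049,600 ÷ £33.09 = 61,940.16; break-even revenue = 61,940.16 × £65.21 = £4,039,118.04.
Actual sales revenue = 92,230 × £65.21 = £6,014,318.30.
Margin of safety = (£6,014,318.30 − £4,039,118.04) ÷ £6,014,318.30 = 32.8%.

32.8%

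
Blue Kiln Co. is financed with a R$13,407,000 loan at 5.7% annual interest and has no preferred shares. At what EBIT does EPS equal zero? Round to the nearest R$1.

Annual interest = 5.7% × R$13,407,000 = R$764,199.00.
Without preferred stock the financial break-even is simply EBIT = interest = R$764,199.00.

R$764,199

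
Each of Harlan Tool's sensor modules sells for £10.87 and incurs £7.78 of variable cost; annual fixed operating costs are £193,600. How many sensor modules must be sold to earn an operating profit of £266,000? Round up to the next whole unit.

Contribution margin per unit = £10.87 − £7.78 = £3.09.
Required volume = (fixed costs + target profit) ÷ CM = (£193,600 + £266,000) ÷ £3.09 = 148,737.86, so 148,738 sensor modules.

148,738 sensor modules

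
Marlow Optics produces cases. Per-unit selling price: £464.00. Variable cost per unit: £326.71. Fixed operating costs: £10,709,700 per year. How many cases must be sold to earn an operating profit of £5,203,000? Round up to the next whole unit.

115,906 cases

Each unit contributes £464.00 − £326.71 = £137.29.
Required volume = (fixed costs + target profit) ÷ CM = (£10,709,700 + £5,203,000) ÷ £137.29 = 115,905.75, so 115,906 cases.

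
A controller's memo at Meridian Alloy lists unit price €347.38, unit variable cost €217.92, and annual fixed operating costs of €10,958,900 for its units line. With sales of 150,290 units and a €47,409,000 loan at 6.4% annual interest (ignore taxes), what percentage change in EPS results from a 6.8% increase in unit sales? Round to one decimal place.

At 150,290 units, contribution = 150,290 × €129.46 = €19,456,543.40.
Subtracting fixed costs: EBIT = €19,456,543.40 − €10,958,900 = €8,497,643.40.
After interest of €3,034,176.00, pre-tax earnings = €5,463,467.40.
Degree of combined leverage = contribution ÷ (EBIT − I) = €19,456,543.40 ÷ €5,463,467.40 = 3.5612.
EPS therefore changes by 3.5612 × (+6.8%) = +24.2%.

+24.2%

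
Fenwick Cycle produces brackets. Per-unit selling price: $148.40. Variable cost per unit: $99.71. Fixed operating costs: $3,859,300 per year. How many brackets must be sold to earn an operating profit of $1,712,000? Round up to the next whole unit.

114,424 brackets

Contribution margin per unit = $148.40 − $99.71 = $48.69.
Need Q such that Q × $48.69 − $3,859,300 = $1,712,000, i.e. Q = $5,571,300 / $48.69 = 114,423.91 → 114,424.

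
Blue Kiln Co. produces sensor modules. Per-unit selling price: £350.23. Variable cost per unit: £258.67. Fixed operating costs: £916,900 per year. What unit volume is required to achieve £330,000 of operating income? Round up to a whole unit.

Each unit contributes £350.23 − £258.67 = £91.56.
Required volume = (fixed costs + target profit) ÷ CM = (£916,900 + £330,000) ÷ £91.56 = 13,618.39, so 13,619 sensor modules.

13,619 sensor modules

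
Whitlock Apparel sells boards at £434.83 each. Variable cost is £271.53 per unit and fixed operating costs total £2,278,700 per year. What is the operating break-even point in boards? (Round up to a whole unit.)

13,955 boards

Unit CM = price − variable cost = £434.83 − £271.53 = £163.30.
Break-even volume = fixed costs ÷ CM per unit = £2,278,700 ÷ £163.30 = 13,954.07, so 13,955 boards.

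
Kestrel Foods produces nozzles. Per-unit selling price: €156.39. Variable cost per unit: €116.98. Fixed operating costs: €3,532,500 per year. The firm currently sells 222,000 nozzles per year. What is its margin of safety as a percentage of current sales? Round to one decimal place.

Contribution margin per unit = €156.39 − €116.98 = €39.41. Break-even units = €3,532,500 ÷ €39.41 = 89,634.61; break-even revenue = 89,634.61 × €156.39 = €14,017,956.74.
Actual sales revenue = 222,000 × €156.39 = €34,718,580.00.
Margin of safety = (€34,718,580.00 − €14,017,956.74) ÷ €34,718,580.00 = 59.6%.

59.6%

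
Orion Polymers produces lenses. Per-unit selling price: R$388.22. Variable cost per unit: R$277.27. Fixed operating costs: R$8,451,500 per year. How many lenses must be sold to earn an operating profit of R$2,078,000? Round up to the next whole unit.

94,904 lenses

Each unit contributes R$388.22 − R$277.27 = R$110.95.
Units = (FC + target) / CM = (R$8,451,500 + R$2,078,000) / R$110.95 = 94,903.11, so 94,904 lenses.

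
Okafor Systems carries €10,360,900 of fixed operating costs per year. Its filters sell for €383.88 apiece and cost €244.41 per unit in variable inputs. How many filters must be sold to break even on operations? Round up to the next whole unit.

Unit CM = price − variable cost = €383.88 − €244.41 = €139.47.
Break-even Q = €10,360,900 / €139.47 = 74,287.66 → 74,288 filters.

74,288 filters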